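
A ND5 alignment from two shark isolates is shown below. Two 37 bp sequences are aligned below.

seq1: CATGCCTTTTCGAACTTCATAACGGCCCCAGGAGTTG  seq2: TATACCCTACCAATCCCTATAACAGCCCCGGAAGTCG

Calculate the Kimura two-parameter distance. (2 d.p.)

0.64

Of 37 sites, 12 differences are transitions and 2 are transversions, so P = 12/37 ≈ 0.324324 and Q = 2/37 ≈ 0.054054.
Under the Kimura two-parameter model, d = −½ ln(1 − 2P − Q) − ¼ ln(1 − 2Q).
1 − 2P − Q = 0.297298, giving −½ ln(0.297298) = 0.606510.
1 − 2Q = 0.891892, giving −¼ ln(0.891892) = 0.028603.
d = 0.606510 + 0.028603 = 0.635113.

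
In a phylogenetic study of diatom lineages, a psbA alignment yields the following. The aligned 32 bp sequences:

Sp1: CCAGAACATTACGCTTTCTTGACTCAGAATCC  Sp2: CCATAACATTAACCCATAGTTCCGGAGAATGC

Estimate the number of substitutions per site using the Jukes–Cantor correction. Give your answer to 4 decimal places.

0.5199

The sequences differ at 12 of 32 sites, so p = 12/32 = 0.375.
d = −(3/4) ln(1 − 4p/3) = −0.75 ln(1 − 0.5) = −0.75 ln(0.5)
  = −0.75 × (-0.693147) = 0.519860 substitutions/site.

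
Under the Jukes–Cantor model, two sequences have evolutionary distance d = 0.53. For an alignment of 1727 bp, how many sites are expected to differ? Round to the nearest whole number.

Invert JC69: p = (3/4)(1 − e^(−4d/3)) = 0.75 × (1 − e^(-0.706667)) = 0.75 × (1 − 0.493286) = 0.380036.
Expected differing sites = pL ≈ 0.380036 × 1727 = 656.322172 ≈ 656.

656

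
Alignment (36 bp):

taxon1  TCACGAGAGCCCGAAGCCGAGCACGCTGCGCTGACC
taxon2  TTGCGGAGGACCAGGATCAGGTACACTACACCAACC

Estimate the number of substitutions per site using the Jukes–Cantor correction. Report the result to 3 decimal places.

0.912

The sequences differ at 19 of 36 sites, so p = 19/36 ≈ 0.527778.
d = −(3/4) ln(1 − 4p/3) = −0.75 ln(1 − 0.703704) = −0.75 ln(0.296296)
  = −0.75 × (-1.216396) = 0.912297 substitutions/site.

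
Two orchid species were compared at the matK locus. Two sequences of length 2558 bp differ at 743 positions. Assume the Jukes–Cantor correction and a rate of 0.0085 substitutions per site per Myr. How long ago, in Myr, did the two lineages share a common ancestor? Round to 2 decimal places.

21.61

p = 743/2558 ≈ 0.290461.
d = −(3/4) ln(1 − 4p/3) = −0.75 ln(1 − 0.387281) = −0.75 ln(0.612719)
  = −0.75 × (-0.489849) = 0.367387 substitutions/site.
Under a molecular clock d = 2μt, so t = d/(2μ) = 0.367387 / (2 × 0.0085) = 21.61 Myr.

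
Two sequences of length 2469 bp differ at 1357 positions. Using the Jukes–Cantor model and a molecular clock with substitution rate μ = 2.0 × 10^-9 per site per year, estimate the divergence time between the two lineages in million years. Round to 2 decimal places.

p = 1357/2469 ≈ 0.549615.
d = −(3/4) ln(1 − 4p/3) = −0.75 ln(1 − 0.73282) = −0.75 ln(0.26718)
  = −0.75 × (-1.319833) = 0.989875 substitutions/site.
Under a molecular clock d = 2μt, so t = d/(2μ) = 0.989875 / (2 × 2.0 × 10^-9) = 247.47 million years.

247.47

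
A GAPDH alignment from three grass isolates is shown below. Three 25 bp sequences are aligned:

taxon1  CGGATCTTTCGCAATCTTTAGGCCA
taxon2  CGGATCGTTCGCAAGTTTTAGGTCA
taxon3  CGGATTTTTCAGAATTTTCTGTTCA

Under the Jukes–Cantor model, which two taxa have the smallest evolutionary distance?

taxon1 and taxon2

taxon1–taxon2: 4/25 differ, p = 0.160, d = 0.180.
taxon1–taxon3: 8/25 differ, p = 0.320, d = 0.417.
taxon2–taxon3: 8/25 differ, p = 0.320, d = 0.417.
The smallest distance is between taxon1 and taxon2.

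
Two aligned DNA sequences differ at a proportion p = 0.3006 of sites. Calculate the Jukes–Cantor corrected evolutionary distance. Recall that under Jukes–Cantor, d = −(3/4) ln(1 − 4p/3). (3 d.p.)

d = −(3/4) ln(1 − 4p/3) = −0.75 ln(1 − 0.4008) = −0.75 ln(0.5992)
  = −0.75 × (-0.512160) = 0.384120 substitutions/site.

0.384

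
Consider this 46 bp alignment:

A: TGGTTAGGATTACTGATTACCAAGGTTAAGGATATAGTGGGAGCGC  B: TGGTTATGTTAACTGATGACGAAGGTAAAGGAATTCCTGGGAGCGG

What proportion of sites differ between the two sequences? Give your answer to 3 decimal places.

The sequences differ at 11 of 46 positions.
p = 11/46 = 0.239130… ≈ 0.239 (to 3 d.p.).

0.239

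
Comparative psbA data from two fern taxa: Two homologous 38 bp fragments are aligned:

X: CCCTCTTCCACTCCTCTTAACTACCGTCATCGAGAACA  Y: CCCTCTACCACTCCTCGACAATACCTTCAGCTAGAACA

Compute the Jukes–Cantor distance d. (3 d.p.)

The sequences differ at 8 of 38 sites (7, 17, 18, 19, 21, 26, 30, 32), so p = 8/38 ≈ 0.210526.
d = −(3/4) ln(1 − 4p/3) = −0.75 ln(1 − 0.280701) = −0.75 ln(0.719299)
  = −0.75 × (-0.329478) = 0.247109 substitutions/site.

0.247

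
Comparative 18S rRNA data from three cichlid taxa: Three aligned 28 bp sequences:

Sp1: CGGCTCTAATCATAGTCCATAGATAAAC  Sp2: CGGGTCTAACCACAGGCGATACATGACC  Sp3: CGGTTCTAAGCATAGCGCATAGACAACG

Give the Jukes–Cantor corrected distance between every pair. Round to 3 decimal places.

Sp1–Sp2: 8/28 sites differ → p ≈ 0.285714, d = −0.75 ln(1 − 0.380952) = 0.359679 ≈ 0.360.
Sp1–Sp3: 7/28 sites differ → p = 0.25, d = −0.75 ln(1 − 0.333333) = 0.304098 ≈ 0.304.
Sp2–Sp3: 10/28 sites differ → p ≈ 0.357143, d = −0.75 ln(1 − 0.476191) = 0.484971 ≈ 0.485.

d(Sp1,Sp2) = 0.360, d(Sp1,Sp3) = 0.304, d(Sp2,Sp3) = 0.485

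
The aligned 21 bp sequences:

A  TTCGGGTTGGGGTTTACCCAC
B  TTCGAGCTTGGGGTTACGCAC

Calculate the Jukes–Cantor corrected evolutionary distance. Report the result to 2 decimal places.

The sequences differ at 5 of 21 sites (5, 7, 9, 13, 18), so p = 5/21 ≈ 0.238095.
d = −(3/4) ln(1 − 4p/3) = −0.75 ln(1 − 0.31746) = −0.75 ln(0.68254)
  = −0.75 × (-0.381934) = 0.286451 substitutions/site.

0.29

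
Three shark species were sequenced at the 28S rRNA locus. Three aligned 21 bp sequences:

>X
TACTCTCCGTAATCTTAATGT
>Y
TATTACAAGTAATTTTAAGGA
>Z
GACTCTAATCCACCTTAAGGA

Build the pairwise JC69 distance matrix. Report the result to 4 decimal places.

X–Y: 8/21 sites differ → p ≈ 0.380952, d = −0.75 ln(1 − 0.507936) = 0.531860 ≈ 0.5319.
X–Z: 9/21 sites differ → p ≈ 0.428571, d = −0.75 ln(1 − 0.571428) = 0.635472 ≈ 0.6355.
Y–Z: 9/21 sites differ → p ≈ 0.428571, d = −0.75 ln(1 − 0.571428) = 0.635472 ≈ 0.6355.

d(X,Y) = 0.5319, d(X,Z) = 0.6355, d(Y,Z) = 0.6355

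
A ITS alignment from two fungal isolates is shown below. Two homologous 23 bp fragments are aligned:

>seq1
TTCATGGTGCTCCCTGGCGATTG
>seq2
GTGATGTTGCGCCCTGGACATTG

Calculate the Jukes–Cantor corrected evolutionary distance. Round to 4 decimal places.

0.3206

The sequences differ at 6 of 23 sites (1, 3, 7, 11, 18, 19), so p = 6/23 ≈ 0.26087.
d = −(3/4) ln(1 − 4p/3) = −0.75 ln(1 − 0.347827) = −0.75 ln(0.652173)
  = −0.75 × (-0.427445) = 0.320584 substitutions/site.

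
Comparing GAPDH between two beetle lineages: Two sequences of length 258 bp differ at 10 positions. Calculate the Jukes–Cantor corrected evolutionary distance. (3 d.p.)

0.040

p = 10/258 ≈ 0.03876.
d = −(3/4) ln(1 − 4p/3) = −0.75 ln(1 − 0.05168) = −0.75 ln(0.94832)
  = −0.75 × (-0.053063) = 0.039797 substitutions/site.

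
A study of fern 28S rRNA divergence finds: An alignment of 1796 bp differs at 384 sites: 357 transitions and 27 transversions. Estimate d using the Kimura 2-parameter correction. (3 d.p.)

P = 357/1796 ≈ 0.198775 and Q = 27/1796 ≈ 0.015033.
Under the Kimura two-parameter model, d = −½ ln(1 − 2P − Q) − ¼ ln(1 − 2Q).
1 − 2P − Q = 0.587417, giving −½ ln(0.587417) = 0.266010.
1 − 2Q = 0.969934, giving −¼ ln(0.969934) = 0.007632.
d = 0.266010 + 0.007632 = 0.273642.

0.274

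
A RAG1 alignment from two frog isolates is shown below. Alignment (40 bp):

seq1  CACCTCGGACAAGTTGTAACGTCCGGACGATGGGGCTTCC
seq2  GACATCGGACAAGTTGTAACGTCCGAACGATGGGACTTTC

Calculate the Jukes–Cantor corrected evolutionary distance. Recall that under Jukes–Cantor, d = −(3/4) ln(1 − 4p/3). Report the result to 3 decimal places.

The sequences differ at 5 of 40 sites (1, 4, 26, 35, 39), so p = 5/40 = 0.125.
d = −(3/4) ln(1 − 4p/3) = −0.75 ln(1 − 0.166667) = −0.75 ln(0.833333)
  = −0.75 × (-0.182322) = 0.136742 substitutions/site.

0.137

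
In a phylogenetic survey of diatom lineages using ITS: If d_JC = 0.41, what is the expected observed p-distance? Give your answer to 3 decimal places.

p = (3/4)(1 − e^(−4d/3)) = 0.75 × (1 − e^(-0.546667)) = 0.75 × (1 − 0.578876) = 0.315843.

0.316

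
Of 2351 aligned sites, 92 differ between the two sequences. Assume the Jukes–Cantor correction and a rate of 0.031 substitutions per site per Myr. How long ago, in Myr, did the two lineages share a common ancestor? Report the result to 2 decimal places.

p = 92/2351 ≈ 0.039132.
d = −(3/4) ln(1 − 4p/3) = −0.75 ln(1 − 0.052176) = −0.75 ln(0.947824)
  = −0.75 × (-0.053586) = 0.040190 substitutions/site.
Under a molecular clock d = 2μt, so t = d/(2μ) = 0.040190 / (2 × 0.031) = 0.65 Myr.

0.65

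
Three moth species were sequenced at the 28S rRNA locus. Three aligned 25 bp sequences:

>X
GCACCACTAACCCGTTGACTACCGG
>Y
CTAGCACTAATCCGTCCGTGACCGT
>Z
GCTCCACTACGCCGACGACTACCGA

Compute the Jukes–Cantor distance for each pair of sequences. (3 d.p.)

d(X,Y) = 0.572, d(X,Z) = 0.289, d(Y,Z) = 0.766

X–Y: 10/25 sites differ → p = 0.4, d = −0.75 ln(1 − 0.533333) = 0.571605 ≈ 0.572.
X–Z: 6/25 sites differ → p = 0.24, d = −0.75 ln(1 − 0.32) = 0.289247 ≈ 0.289.
Y–Z: 12/25 sites differ → p = 0.48, d = −0.75 ln(1 − 0.64) = 0.766238 ≈ 0.766.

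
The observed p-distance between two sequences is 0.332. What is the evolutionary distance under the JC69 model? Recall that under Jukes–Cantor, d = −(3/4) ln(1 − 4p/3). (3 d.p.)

0.438

d = −(3/4) ln(1 − 4p/3) = −0.75 ln(1 − 0.442667) = −0.75 ln(0.557333)
  = −0.75 × (-0.584592) = 0.438444 substitutions/site.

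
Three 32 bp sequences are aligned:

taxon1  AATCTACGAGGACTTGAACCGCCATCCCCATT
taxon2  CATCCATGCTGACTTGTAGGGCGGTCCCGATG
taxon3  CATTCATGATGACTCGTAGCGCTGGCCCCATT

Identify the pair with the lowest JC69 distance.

taxon1–taxon2: 12/32 differ, p = 0.375, d = 0.520.
taxon1–taxon3: 11/32 differ, p = 0.344, d = 0.460.
taxon2–taxon3: 8/32 differ, p = 0.250, d = 0.304.
The smallest distance is between taxon2 and taxon3.

taxon2 and taxon3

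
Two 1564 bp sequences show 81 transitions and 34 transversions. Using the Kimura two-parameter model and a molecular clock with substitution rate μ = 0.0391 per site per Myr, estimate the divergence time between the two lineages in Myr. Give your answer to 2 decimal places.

1.00

P = 81/1564 ≈ 0.05179 and Q = 34/1564 ≈ 0.021739.
Under the Kimura two-parameter model, d = −½ ln(1 − 2P − Q) − ¼ ln(1 − 2Q).
1 − 2P − Q = 0.874681, giving −½ ln(0.874681) = 0.066948.
1 − 2Q = 0.956522, giving −¼ ln(0.956522) = 0.011113.
d = 0.066948 + 0.011113 = 0.078061.
Under a molecular clock d = 2μt, so t = d/(2μ) = 0.078061 / (2 × 0.0391) = 1.00 Myr.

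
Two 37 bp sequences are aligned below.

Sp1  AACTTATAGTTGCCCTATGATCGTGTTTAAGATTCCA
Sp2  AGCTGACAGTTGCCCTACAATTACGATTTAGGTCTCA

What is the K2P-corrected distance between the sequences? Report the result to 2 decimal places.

0.53

Of 37 sites, 10 differences are transitions and 3 are transversions, so P = 10/37 ≈ 0.27027 and Q = 3/37 ≈ 0.081081.
Under the Kimura two-parameter model, d = −½ ln(1 − 2P − Q) − ¼ ln(1 − 2Q).
1 − 2P − Q = 0.378379, giving −½ ln(0.378379) = 0.485929.
1 − 2Q = 0.837838, giving −¼ ln(0.837838) = 0.044233.
d = 0.485929 + 0.044233 = 0.530162.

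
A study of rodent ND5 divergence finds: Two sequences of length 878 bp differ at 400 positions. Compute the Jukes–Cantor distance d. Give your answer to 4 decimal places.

p = 400/878 ≈ 0.455581.
d = −(3/4) ln(1 − 4p/3) = −0.75 ln(1 − 0.607441) = −0.75 ln(0.392559)
  = −0.75 × (-0.935068) = 0.701301 substitutions/site.

0.7013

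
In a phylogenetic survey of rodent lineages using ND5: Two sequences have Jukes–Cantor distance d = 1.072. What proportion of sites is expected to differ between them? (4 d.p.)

p = (3/4)(1 − e^(−4d/3)) = 0.75 × (1 − e^(-1.429333)) = 0.75 × (1 − 0.239469) = 0.570398.

0.5704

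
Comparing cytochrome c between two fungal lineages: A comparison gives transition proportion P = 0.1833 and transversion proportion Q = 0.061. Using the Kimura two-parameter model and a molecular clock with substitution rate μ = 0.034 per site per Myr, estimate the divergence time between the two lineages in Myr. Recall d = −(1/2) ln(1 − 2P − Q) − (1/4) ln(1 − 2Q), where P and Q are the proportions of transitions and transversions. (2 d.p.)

Under the Kimura two-parameter model, d = −½ ln(1 − 2P − Q) − ¼ ln(1 − 2Q).
1 − 2P − Q = 0.5724, giving −½ ln(0.5724) = 0.278959.
1 − 2Q = 0.878, giving −¼ ln(0.878) = 0.032527.
d = 0.278959 + 0.032527 = 0.311486.
Under a molecular clock d = 2μt, so t = d/(2μ) = 0.311486 / (2 × 0.034) = 4.58 Myr.

4.58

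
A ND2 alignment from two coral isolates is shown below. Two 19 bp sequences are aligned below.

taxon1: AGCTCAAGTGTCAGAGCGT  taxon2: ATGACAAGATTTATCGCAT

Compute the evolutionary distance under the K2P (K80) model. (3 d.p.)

Of 19 sites, 2 differences are transitions and 7 are transversions, so P = 2/19 ≈ 0.105263 and Q = 7/19 ≈ 0.368421.
Under the Kimura two-parameter model, d = −½ ln(1 − 2P − Q) − ¼ ln(1 − 2Q).
1 − 2P − Q = 0.421053, giving −½ ln(0.421053) = 0.432498.
1 − 2Q = 0.263158, giving −¼ ln(0.263158) = 0.333750.
d = 0.432498 + 0.333750 = 0.766248.

0.766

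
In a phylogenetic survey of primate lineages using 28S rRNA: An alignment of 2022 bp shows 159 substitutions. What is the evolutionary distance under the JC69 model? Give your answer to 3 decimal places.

p = 159/2022 ≈ 0.078635.
d = −(3/4) ln(1 − 4p/3) = −0.75 ln(1 − 0.104847) = −0.75 ln(0.895153)
  = −0.75 × (-0.110761) = 0.083071 substitutions/site.

0.083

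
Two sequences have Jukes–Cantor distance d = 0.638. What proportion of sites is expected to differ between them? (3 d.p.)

p = (3/4)(1 − e^(−4d/3)) = 0.75 × (1 − e^(-0.850667)) = 0.75 × (1 − 0.427130) = 0.429653.

0.430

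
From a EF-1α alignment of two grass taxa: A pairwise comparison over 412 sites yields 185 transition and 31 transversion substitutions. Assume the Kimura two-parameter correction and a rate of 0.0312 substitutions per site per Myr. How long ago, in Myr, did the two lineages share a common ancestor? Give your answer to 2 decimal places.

29.68

P = 185/412 ≈ 0.449029 and Q = 31/412 ≈ 0.075243.
Under the Kimura two-parameter model, d = −½ ln(1 − 2P − Q) − ¼ ln(1 − 2Q).
1 − 2P − Q = 0.026699, giving −½ ln(0.026699) = 1.811565.
1 − 2Q = 0.849514, giving −¼ ln(0.849514) = 0.040773.
d = 1.811565 + 0.040773 = 1.852338.
Under a molecular clock d = 2μt, so t = d/(2μ) = 1.852338 / (2 × 0.0312) = 29.68 Myr.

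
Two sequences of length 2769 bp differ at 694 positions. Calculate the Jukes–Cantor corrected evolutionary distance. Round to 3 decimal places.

0.305

p = 694/2769 ≈ 0.250632.
d = −(3/4) ln(1 − 4p/3) = −0.75 ln(1 − 0.334176) = −0.75 ln(0.665824)
  = −0.75 × (-0.406730) = 0.305048 substitutions/site.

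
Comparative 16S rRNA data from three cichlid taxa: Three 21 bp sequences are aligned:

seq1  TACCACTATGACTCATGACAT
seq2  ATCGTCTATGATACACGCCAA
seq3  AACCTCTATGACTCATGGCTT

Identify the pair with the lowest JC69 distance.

seq1–seq2: 9/21 differ, p = 0.429, d = 0.635.
seq1–seq3: 4/21 differ, p = 0.190, d = 0.220.
seq2–seq3: 8/21 differ, p = 0.381, d = 0.532.
The smallest distance is between seq1 and seq3.

seq1 and seq3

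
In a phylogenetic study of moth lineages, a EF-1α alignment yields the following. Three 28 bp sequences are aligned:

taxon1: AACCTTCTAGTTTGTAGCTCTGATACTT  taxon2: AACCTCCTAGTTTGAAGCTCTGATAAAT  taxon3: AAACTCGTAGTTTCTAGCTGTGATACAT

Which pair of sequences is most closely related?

taxon1–taxon2: 4/28 differ, p = 0.143, d = 0.158.
taxon1–taxon3: 6/28 differ, p = 0.214, d = 0.252.
taxon2–taxon3: 6/28 differ, p = 0.214, d = 0.252.
The smallest distance is between taxon1 and taxon2.

taxon1 and taxon2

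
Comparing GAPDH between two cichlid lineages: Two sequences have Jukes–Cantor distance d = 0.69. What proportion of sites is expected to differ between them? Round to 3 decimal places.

p = (3/4)(1 − e^(−4d/3)) = 0.75 × (1 − e^(-0.92)) = 0.75 × (1 − 0.398519) = 0.451111.

0.451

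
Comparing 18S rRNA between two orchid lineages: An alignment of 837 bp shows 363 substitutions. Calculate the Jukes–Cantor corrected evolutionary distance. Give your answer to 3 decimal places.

0.648

p = 363/837 ≈ 0.433692.
d = −(3/4) ln(1 − 4p/3) = −0.75 ln(1 − 0.578256) = −0.75 ln(0.421744)
  = −0.75 × (-0.863357) = 0.647518 substitutions/site.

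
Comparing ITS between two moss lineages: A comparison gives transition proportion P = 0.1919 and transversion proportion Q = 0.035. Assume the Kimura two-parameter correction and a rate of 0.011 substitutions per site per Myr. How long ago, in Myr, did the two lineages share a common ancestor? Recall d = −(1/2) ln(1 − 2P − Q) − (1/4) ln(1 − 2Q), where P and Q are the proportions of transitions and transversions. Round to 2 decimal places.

13.16

Under the Kimura two-parameter model, d = −½ ln(1 − 2P − Q) − ¼ ln(1 − 2Q).
1 − 2P − Q = 0.5812, giving −½ ln(0.5812) = 0.271330.
1 − 2Q = 0.93, giving −¼ ln(0.93) = 0.018143.
d = 0.271330 + 0.018143 = 0.289473.
Under a molecular clock d = 2μt, so t = d/(2μ) = 0.289473 / (2 × 0.011) = 13.16 Myr.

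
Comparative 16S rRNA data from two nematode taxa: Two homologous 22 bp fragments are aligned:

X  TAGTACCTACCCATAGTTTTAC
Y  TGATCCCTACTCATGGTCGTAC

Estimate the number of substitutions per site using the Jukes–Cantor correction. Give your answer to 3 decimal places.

0.414

The sequences differ at 7 of 22 sites (2, 3, 5, 11, 15, 18, 19), so p = 7/22 ≈ 0.318182.
d = −(3/4) ln(1 − 4p/3) = −0.75 ln(1 − 0.424243) = −0.75 ln(0.575757)
  = −0.75 × (-0.552070) = 0.414053 substitutions/site.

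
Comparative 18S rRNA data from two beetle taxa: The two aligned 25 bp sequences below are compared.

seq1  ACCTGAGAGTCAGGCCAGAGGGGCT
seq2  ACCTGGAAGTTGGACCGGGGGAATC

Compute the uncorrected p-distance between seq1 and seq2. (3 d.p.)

The sequences differ at 11 of 25 positions.
p = 11/25 = 0.440.

0.440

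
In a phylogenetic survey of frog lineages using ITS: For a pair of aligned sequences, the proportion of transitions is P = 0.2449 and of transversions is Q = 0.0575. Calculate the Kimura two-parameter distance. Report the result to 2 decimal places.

Under the Kimura two-parameter model, d = −½ ln(1 − 2P − Q) − ¼ ln(1 − 2Q).
1 − 2P − Q = 0.4527, giving −½ ln(0.4527) = 0.396263.
1 − 2Q = 0.885, giving −¼ ln(0.885) = 0.030542.
d = 0.396263 + 0.030542 = 0.426805.

0.43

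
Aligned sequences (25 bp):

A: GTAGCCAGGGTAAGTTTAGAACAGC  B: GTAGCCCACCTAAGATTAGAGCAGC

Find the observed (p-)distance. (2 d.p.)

0.24

The sequences differ at 6 of 25 positions (sites 7, 8, 9, 10, 15, 21).
p = 6/25 = 0.24.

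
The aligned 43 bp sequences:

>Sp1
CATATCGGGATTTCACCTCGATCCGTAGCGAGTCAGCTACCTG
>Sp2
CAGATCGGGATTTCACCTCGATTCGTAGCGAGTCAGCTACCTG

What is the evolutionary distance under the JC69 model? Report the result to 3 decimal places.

0.048

The sequences differ at 2 of 43 sites (3, 23), so p = 2/43 ≈ 0.046512.
d = −(3/4) ln(1 − 4p/3) = −0.75 ln(1 − 0.062016) = −0.75 ln(0.937984)
  = −0.75 × (-0.064022) = 0.048017 substitutions/site.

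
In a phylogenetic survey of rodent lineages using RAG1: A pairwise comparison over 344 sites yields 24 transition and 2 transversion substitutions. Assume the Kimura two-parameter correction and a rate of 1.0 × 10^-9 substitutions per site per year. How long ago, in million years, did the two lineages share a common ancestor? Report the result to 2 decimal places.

P = 24/344 ≈ 0.069767 and Q = 2/344 ≈ 0.005814.
Under the Kimura two-parameter model, d = −½ ln(1 − 2P − Q) − ¼ ln(1 − 2Q).
1 − 2P − Q = 0.854652, giving −½ ln(0.854652) = 0.078530.
1 − 2Q = 0.988372, giving −¼ ln(0.988372) = 0.002924.
d = 0.078530 + 0.002924 = 0.081454.
Under a molecular clock d = 2μt, so t = d/(2μ) = 0.081454 / (2 × 1.0 × 10^-9) = 40.73 million years.

40.73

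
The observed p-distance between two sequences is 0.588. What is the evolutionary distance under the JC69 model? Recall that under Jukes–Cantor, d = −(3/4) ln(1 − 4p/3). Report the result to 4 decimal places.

1.1494

d = −(3/4) ln(1 − 4p/3) = −0.75 ln(1 − 0.784) = −0.75 ln(0.216)
  = −0.75 × (-1.532477) = 1.149358 substitutions/site.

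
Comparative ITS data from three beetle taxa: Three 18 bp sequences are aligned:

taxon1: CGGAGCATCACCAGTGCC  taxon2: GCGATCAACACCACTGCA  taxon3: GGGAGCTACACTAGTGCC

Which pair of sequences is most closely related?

taxon1 and taxon3

taxon1–taxon2: 6/18 differ, p = 0.333, d = 0.441.
taxon1–taxon3: 4/18 differ, p = 0.222, d = 0.264.
taxon2–taxon3: 6/18 differ, p = 0.333, d = 0.441.
The smallest distance is between taxon1 and taxon3.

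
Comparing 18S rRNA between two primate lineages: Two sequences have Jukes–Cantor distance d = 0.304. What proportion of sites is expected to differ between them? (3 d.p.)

p = (3/4)(1 − e^(−4d/3)) = 0.75 × (1 − e^(-0.405333)) = 0.75 × (1 − 0.666755) = 0.249934.

0.250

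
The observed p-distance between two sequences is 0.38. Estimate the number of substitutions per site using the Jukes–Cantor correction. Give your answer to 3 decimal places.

d = −(3/4) ln(1 − 4p/3) = −0.75 ln(1 − 0.506667) = −0.75 ln(0.493333)
  = −0.75 × (-0.706571) = 0.529928 substitutions/site.

0.530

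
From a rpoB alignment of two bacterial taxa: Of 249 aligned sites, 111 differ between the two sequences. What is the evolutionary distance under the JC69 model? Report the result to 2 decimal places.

p = 111/249 ≈ 0.445783.
d = −(3/4) ln(1 − 4p/3) = −0.75 ln(1 − 0.594377) = −0.75 ln(0.405623)
  = −0.75 × (-0.902331) = 0.676748 substitutions/site.

0.68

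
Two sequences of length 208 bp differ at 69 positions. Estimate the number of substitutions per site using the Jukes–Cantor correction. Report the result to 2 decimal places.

0.44

p = 69/208 ≈ 0.331731.
d = −(3/4) ln(1 − 4p/3) = −0.75 ln(1 − 0.442308) = −0.75 ln(0.557692)
  = −0.75 × (-0.583948) = 0.437961 substitutions/site.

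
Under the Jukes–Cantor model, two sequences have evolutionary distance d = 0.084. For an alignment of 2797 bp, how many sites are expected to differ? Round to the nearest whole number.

Invert JC69: p = (3/4)(1 − e^(−4d/3)) = 0.75 × (1 − e^(-0.112)) = 0.75 × (1 − 0.894044) = 0.079467.
Expected differing sites = pL ≈ 0.079467 × 2797 = 222.269199 ≈ 222.

222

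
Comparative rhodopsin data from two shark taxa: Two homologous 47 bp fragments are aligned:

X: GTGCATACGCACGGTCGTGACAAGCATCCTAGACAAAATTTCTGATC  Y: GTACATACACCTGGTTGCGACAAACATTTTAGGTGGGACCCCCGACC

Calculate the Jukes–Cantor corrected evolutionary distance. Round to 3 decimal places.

The sequences differ at 19 of 47 sites, so p = 19/47 ≈ 0.404255.
d = −(3/4) ln(1 − 4p/3) = −0.75 ln(1 − 0.539007) = −0.75 ln(0.460993)
  = −0.75 × (-0.774372) = 0.580779 substitutions/site.

0.581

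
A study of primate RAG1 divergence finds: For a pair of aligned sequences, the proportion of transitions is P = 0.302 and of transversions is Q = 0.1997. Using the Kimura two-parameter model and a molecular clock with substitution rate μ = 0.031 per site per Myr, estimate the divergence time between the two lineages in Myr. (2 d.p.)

15.19

Under the Kimura two-parameter model, d = −½ ln(1 − 2P − Q) − ¼ ln(1 − 2Q).
1 − 2P − Q = 0.1963, giving −½ ln(0.1963) = 0.814056.
1 − 2Q = 0.6006, giving −¼ ln(0.6006) = 0.127457.
d = 0.814056 + 0.127457 = 0.941513.
Under a molecular clock d = 2μt, so t = d/(2μ) = 0.941513 / (2 × 0.031) = 15.19 Myr.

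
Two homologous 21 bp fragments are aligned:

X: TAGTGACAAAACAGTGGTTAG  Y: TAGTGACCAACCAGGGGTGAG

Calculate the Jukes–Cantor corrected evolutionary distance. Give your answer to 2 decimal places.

0.22

The sequences differ at 4 of 21 sites (8, 11, 15, 19), so p = 4/21 ≈ 0.190476.
d = −(3/4) ln(1 − 4p/3) = −0.75 ln(1 − 0.253968) = −0.75 ln(0.746032)
  = −0.75 × (-0.292987) = 0.219740 substitutions/site.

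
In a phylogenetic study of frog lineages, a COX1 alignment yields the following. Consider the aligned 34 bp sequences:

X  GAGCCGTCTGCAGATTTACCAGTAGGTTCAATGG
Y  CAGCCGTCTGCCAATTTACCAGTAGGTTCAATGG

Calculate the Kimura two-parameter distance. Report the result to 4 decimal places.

0.0939

Of 34 sites, 1 differences are transitions and 2 are transversions, so P = 1/34 ≈ 0.029412 and Q = 2/34 ≈ 0.058824.
Under the Kimura two-parameter model, d = −½ ln(1 − 2P − Q) − ¼ ln(1 − 2Q).
1 − 2P − Q = 0.882352, giving −½ ln(0.882352) = 0.062582.
1 − 2Q = 0.882352, giving −¼ ln(0.882352) = 0.031291.
d = 0.062582 + 0.031291 = 0.093873.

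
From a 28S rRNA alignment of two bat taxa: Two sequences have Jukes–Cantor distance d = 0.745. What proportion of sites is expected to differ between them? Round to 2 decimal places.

0.47

p = (3/4)(1 − e^(−4d/3)) = 0.75 × (1 − e^(-0.993333)) = 0.75 × (1 − 0.370340) = 0.472245.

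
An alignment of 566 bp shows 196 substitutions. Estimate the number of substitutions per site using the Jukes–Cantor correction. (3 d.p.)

p = 196/566 ≈ 0.34629.
d = −(3/4) ln(1 − 4p/3) = −0.75 ln(1 − 0.46172) = −0.75 ln(0.53828)
  = −0.75 × (-0.619376) = 0.464532 substitutions/site.

0.465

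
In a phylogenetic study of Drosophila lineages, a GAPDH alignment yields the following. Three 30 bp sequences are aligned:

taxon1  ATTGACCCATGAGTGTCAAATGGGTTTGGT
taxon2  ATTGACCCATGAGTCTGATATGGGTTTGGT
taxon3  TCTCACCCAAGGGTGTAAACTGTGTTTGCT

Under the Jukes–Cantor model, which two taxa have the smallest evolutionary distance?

taxon1–taxon2: 3/30 differ, p = 0.100, d = 0.107.
taxon1–taxon3: 9/30 differ, p = 0.300, d = 0.383.
taxon2–taxon3: 11/30 differ, p = 0.367, d = 0.503.
The smallest distance is between taxon1 and taxon2.

taxon1 and taxon2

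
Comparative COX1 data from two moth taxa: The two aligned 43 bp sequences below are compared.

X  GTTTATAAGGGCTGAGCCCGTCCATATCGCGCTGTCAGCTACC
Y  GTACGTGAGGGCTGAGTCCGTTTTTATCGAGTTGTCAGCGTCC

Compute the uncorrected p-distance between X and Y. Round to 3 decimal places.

0.279

The sequences differ at 12 of 43 positions.
p = 12/43 = 0.279069… ≈ 0.279 (to 3 d.p.).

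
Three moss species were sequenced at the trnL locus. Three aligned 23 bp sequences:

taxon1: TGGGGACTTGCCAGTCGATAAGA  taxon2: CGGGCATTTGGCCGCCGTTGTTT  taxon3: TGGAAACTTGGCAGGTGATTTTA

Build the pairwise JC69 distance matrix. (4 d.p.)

taxon1–taxon2: 11/23 sites differ → p ≈ 0.478261, d = −0.75 ln(1 − 0.637681) = 0.761423 ≈ 0.7614.
taxon1–taxon3: 8/23 sites differ → p ≈ 0.347826, d = −0.75 ln(1 − 0.463768) = 0.467391 ≈ 0.4674.
taxon2–taxon3: 10/23 sites differ → p ≈ 0.434783, d = −0.75 ln(1 − 0.579711) = 0.650110 ≈ 0.6501.

d(taxon1,taxon2) = 0.7614, d(taxon1,taxon3) = 0.4674, d(taxon2,taxon3) = 0.6501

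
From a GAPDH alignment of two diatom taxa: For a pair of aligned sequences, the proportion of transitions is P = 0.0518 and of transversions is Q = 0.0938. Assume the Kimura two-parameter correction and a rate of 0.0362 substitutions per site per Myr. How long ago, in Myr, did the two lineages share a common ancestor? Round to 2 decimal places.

Under the Kimura two-parameter model, d = −½ ln(1 − 2P − Q) − ¼ ln(1 − 2Q).
1 − 2P − Q = 0.8026, giving −½ ln(0.8026) = 0.109949.
1 − 2Q = 0.8124, giving −¼ ln(0.8124) = 0.051941.
d = 0.109949 + 0.051941 = 0.161890.
Under a molecular clock d = 2μt, so t = d/(2μ) = 0.161890 / (2 × 0.0362) = 2.24 Myr.

2.24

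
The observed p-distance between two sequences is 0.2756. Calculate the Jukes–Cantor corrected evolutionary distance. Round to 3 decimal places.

0.344

d = −(3/4) ln(1 − 4p/3) = −0.75 ln(1 − 0.367467) = −0.75 ln(0.632533)
  = −0.75 × (-0.458023) = 0.343517 substitutions/site.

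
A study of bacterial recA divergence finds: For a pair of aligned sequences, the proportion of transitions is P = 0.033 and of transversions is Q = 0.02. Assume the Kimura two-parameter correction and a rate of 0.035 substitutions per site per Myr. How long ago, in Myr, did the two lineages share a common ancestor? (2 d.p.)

0.79

Under the Kimura two-parameter model, d = −½ ln(1 − 2P − Q) − ¼ ln(1 − 2Q).
1 − 2P − Q = 0.914, giving −½ ln(0.914) = 0.044962.
1 − 2Q = 0.96, giving −¼ ln(0.96) = 0.010205.
d = 0.044962 + 0.010205 = 0.055167.
Under a molecular clock d = 2μt, so t = d/(2μ) = 0.055167 / (2 × 0.035) = 0.79 Myr.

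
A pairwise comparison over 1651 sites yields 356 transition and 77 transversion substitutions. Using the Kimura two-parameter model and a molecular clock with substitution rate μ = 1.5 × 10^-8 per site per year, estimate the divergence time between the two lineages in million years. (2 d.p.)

11.65

P = 356/1651 ≈ 0.215627 and Q = 77/1651 ≈ 0.046638.
Under the Kimura two-parameter model, d = −½ ln(1 − 2P − Q) − ¼ ln(1 − 2Q).
1 − 2P − Q = 0.522108, giving −½ ln(0.522108) = 0.324940.
1 − 2Q = 0.906724, giving −¼ ln(0.906724) = 0.024479.
d = 0.324940 + 0.024479 = 0.349419.
Under a molecular clock d = 2μt, so t = d/(2μ) = 0.349419 / (2 × 1.5 × 10^-8) = 11.65 million years.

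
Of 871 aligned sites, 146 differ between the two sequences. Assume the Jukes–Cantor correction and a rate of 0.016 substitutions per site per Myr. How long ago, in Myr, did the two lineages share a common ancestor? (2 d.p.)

p = 146/871 ≈ 0.167623.
d = −(3/4) ln(1 − 4p/3) = −0.75 ln(1 − 0.223497) = −0.75 ln(0.776503)
  = −0.75 × (-0.252955) = 0.189716 substitutions/site.
Under a molecular clock d = 2μt, so t = d/(2μ) = 0.189716 / (2 × 0.016) = 5.93 Myr.

5.93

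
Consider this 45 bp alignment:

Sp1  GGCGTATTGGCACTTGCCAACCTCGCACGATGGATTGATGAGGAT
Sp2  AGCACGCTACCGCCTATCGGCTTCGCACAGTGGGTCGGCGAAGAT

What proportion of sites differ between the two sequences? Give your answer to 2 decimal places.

0.47

The sequences differ at 21 of 45 positions.
p = 21/45 = 0.466666… ≈ 0.47 (to 2 d.p.).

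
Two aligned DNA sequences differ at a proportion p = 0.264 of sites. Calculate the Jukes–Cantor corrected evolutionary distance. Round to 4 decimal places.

d = −(3/4) ln(1 − 4p/3) = −0.75 ln(1 − 0.352) = −0.75 ln(0.648)
  = −0.75 × (-0.433865) = 0.325399 substitutions/site.

0.3254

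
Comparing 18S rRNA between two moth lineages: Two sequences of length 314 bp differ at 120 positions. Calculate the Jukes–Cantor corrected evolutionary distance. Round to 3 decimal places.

p = 120/314 ≈ 0.382166.
d = −(3/4) ln(1 − 4p/3) = −0.75 ln(1 − 0.509555) = −0.75 ln(0.490445)
  = −0.75 × (-0.712442) = 0.534332 substitutions/site.

0.534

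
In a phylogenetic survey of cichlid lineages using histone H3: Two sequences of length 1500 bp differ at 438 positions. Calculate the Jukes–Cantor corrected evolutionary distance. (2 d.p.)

p = 438/1500 = 0.292.
d = −(3/4) ln(1 − 4p/3) = −0.75 ln(1 − 0.389333) = −0.75 ln(0.610667)
  = −0.75 × (-0.493203) = 0.369902 substitutions/site.

0.37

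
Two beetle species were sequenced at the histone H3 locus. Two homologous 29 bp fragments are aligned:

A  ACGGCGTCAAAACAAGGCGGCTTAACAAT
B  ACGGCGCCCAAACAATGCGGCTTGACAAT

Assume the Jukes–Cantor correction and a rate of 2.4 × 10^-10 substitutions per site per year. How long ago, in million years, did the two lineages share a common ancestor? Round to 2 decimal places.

317.54

The sequences differ at 4 of 29 sites (7, 9, 16, 24), so p = 4/29 ≈ 0.137931.
d = −(3/4) ln(1 − 4p/3) = −0.75 ln(1 − 0.183908) = −0.75 ln(0.816092)
  = −0.75 × (-0.203228) = 0.152421 substitutions/site.
Under a molecular clock d = 2μt, so t = d/(2μ) = 0.152421 / (2 × 2.4 × 10^-10) = 317.54 million years.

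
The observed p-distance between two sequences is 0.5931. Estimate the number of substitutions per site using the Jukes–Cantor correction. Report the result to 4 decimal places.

d = −(3/4) ln(1 − 4p/3) = −0.75 ln(1 − 0.7908) = −0.75 ln(0.2092)
  = −0.75 × (-1.564465) = 1.173349 substitutions/site.

1.1733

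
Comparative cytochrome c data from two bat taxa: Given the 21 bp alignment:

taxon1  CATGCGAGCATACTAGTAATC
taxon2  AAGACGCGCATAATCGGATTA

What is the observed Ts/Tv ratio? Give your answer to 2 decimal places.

0.13

Transitions are A↔G and C↔T; transversions are all other mismatches.
Transitions: 1. Transversions: 8.
R = 1/8 = 0.125 ≈ 0.13 (to 2 d.p.).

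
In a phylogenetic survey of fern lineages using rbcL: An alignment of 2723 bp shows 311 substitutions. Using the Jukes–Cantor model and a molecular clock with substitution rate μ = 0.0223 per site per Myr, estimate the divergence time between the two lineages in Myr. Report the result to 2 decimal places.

p = 311/2723 ≈ 0.114212.
d = −(3/4) ln(1 − 4p/3) = −0.75 ln(1 − 0.152283) = −0.75 ln(0.847717)
  = −0.75 × (-0.165208) = 0.123906 substitutions/site.
Under a molecular clock d = 2μt, so t = d/(2μ) = 0.123906 / (2 × 0.0223) = 2.78 Myr.

2.78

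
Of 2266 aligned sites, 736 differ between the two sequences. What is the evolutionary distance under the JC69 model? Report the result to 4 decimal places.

p = 736/2266 ≈ 0.324801.
d = −(3/4) ln(1 − 4p/3) = −0.75 ln(1 − 0.433068) = −0.75 ln(0.566932)
  = −0.75 × (-0.567516) = 0.425637 substitutions/site.

0.4256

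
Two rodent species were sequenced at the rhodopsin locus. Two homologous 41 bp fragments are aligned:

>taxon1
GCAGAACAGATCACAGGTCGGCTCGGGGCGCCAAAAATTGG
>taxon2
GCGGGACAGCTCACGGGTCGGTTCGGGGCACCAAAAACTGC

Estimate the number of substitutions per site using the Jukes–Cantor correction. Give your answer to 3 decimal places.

The sequences differ at 8 of 41 sites (3, 5, 10, 15, 22, 30, 38, 41), so p = 8/41 ≈ 0.195122.
d = −(3/4) ln(1 − 4p/3) = −0.75 ln(1 − 0.260163) = −0.75 ln(0.739837)
  = −0.75 × (-0.301325) = 0.225994 substitutions/site.

0.226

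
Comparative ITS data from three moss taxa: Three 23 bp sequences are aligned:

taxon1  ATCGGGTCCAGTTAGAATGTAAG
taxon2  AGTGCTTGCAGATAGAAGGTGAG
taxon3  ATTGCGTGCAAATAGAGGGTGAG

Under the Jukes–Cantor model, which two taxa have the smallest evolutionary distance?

taxon2 and taxon3

taxon1–taxon2: 8/23 differ, p = 0.348, d = 0.467.
taxon1–taxon3: 8/23 differ, p = 0.348, d = 0.467.
taxon2–taxon3: 4/23 differ, p = 0.174, d = 0.198.
The smallest distance is between taxon2 and taxon3.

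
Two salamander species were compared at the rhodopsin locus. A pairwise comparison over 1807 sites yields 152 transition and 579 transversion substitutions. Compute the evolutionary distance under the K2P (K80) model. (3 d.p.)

P = 152/1807 ≈ 0.084117 and Q = 579/1807 ≈ 0.320421.
Under the Kimura two-parameter model, d = −½ ln(1 − 2P − Q) − ¼ ln(1 − 2Q).
1 − 2P − Q = 0.511345, giving −½ ln(0.511345) = 0.335355.
1 − 2Q = 0.359158, giving −¼ ln(0.359158) = 0.255998.
d = 0.335355 + 0.255998 = 0.591353.

0.591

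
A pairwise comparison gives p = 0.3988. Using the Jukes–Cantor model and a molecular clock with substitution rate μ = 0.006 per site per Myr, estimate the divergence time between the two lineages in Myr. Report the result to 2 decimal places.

47.42

d = −(3/4) ln(1 − 4p/3) = −0.75 ln(1 − 0.531733) = −0.75 ln(0.468267)
  = −0.75 × (-0.758717) = 0.569038 substitutions/site.
Under a molecular clock d = 2μt, so t = d/(2μ) = 0.569038 / (2 × 0.006) = 47.42 Myr.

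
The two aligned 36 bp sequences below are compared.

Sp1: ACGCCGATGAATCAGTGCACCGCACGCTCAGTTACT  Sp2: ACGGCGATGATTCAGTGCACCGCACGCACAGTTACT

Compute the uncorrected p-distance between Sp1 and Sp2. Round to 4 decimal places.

The sequences differ at 3 of 36 positions (sites 4, 11, 28).
p = 3/36 = 0.083333… ≈ 0.0833 (to 4 d.p.).

0.0833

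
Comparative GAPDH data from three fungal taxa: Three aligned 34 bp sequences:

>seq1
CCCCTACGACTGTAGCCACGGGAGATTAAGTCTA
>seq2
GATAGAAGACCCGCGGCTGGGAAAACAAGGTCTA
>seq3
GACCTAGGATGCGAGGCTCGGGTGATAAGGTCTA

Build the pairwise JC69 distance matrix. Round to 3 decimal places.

d(seq1,seq2) = 0.918, d(seq1,seq3) = 0.477, d(seq2,seq3) = 0.477

seq1–seq2: 18/34 sites differ → p ≈ 0.529412, d = −0.75 ln(1 − 0.705883) = 0.917833 ≈ 0.918.
seq1–seq3: 12/34 sites differ → p ≈ 0.352941, d = −0.75 ln(1 − 0.470588) = 0.476991 ≈ 0.477.
seq2–seq3: 12/34 sites differ → p ≈ 0.352941, d = −0.75 ln(1 − 0.470588) = 0.476991 ≈ 0.477.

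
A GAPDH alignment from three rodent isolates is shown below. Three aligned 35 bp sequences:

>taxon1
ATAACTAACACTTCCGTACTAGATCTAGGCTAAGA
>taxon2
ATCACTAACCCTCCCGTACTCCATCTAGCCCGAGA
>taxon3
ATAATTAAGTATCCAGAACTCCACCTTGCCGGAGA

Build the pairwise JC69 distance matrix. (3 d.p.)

taxon1–taxon2: 8/35 sites differ → p ≈ 0.228571, d = −0.75 ln(1 − 0.304761) = 0.272625 ≈ 0.273.
taxon1–taxon3: 14/35 sites differ → p = 0.4, d = −0.75 ln(1 − 0.533333) = 0.571605 ≈ 0.572.
taxon2–taxon3: 10/35 sites differ → p ≈ 0.285714, d = −0.75 ln(1 − 0.380952) = 0.359679 ≈ 0.360.

d(taxon1,taxon2) = 0.273, d(taxon1,taxon3) = 0.572, d(taxon2,taxon3) = 0.360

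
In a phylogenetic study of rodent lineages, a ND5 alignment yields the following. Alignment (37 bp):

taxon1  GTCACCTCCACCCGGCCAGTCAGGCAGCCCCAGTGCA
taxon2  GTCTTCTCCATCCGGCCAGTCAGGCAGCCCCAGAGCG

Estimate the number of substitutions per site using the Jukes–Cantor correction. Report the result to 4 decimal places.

The sequences differ at 5 of 37 sites (4, 5, 11, 34, 37), so p = 5/37 ≈ 0.135135.
d = −(3/4) ln(1 − 4p/3) = −0.75 ln(1 − 0.18018) = −0.75 ln(0.81982)
  = −0.75 × (-0.198670) = 0.149003 substitutions/site.

0.1490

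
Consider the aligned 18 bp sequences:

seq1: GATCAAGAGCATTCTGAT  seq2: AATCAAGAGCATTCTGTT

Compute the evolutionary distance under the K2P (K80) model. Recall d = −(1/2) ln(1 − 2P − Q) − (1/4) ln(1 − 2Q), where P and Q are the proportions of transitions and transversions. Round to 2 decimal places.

Of 18 sites, 1 differences are transitions and 1 are transversions, so P = 1/18 ≈ 0.055556 and Q = 1/18 ≈ 0.055556.
Under the Kimura two-parameter model, d = −½ ln(1 − 2P − Q) − ¼ ln(1 − 2Q).
1 − 2P − Q = 0.833332, giving −½ ln(0.833332) = 0.091162.
1 − 2Q = 0.888888, giving −¼ ln(0.888888) = 0.029446.
d = 0.091162 + 0.029446 = 0.120608.

0.12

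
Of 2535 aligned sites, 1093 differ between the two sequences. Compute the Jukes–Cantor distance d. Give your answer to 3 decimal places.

0.642

p = 1093/2535 ≈ 0.431164.
d = −(3/4) ln(1 − 4p/3) = −0.75 ln(1 − 0.574885) = −0.75 ln(0.425115)
  = −0.75 × (-0.855396) = 0.641547 substitutions/site.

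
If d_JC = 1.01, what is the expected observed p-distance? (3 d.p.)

p = (3/4)(1 − e^(−4d/3)) = 0.75 × (1 − e^(-1.346667)) = 0.75 × (1 − 0.260106) = 0.554921.

0.555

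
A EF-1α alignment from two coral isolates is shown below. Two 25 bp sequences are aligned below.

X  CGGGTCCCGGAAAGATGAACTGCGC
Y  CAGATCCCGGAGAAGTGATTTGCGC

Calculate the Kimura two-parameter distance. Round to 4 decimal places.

Of 25 sites, 6 differences are transitions and 1 are transversions, so P = 6/25 = 0.24 and Q = 1/25 = 0.04.
Under the Kimura two-parameter model, d = −½ ln(1 − 2P − Q) − ¼ ln(1 − 2Q).
1 − 2P − Q = 0.48, giving −½ ln(0.48) = 0.366985.
1 − 2Q = 0.92, giving −¼ ln(0.92) = 0.020845.
d = 0.366985 + 0.020845 = 0.387830.

0.3878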